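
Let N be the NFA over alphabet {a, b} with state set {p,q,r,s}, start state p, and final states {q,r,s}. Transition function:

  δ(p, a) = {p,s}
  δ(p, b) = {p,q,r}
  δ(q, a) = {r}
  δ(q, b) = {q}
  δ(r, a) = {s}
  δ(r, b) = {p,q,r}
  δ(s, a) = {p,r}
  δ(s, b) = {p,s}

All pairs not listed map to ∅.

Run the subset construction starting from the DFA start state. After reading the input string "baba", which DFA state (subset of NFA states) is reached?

{p,r,s}

Start: {p}.
δ(p,b) = {p,q,r}.
Union: {p,q,r}.
After b: {p,q,r}.
δ(p,a) = {p,s}; δ(q,a) = {r}; δ(r,a) = {s}.
Union: {p,r,s}.
After a: {p,r,s}.
δ(p,b) = {p,q,r}; δ(r,b) = {p,q,r}; δ(s,b) = {p,s}.
Union: {p,q,r,s}.
After b: {p,q,r,s}.
δ(p,a) = {p,s}; δ(q,a) = {r}; δ(r,a) = {s}; δ(s,a) = {p,r}.
Union: {p,r,s}.
After a: {p,r,s}.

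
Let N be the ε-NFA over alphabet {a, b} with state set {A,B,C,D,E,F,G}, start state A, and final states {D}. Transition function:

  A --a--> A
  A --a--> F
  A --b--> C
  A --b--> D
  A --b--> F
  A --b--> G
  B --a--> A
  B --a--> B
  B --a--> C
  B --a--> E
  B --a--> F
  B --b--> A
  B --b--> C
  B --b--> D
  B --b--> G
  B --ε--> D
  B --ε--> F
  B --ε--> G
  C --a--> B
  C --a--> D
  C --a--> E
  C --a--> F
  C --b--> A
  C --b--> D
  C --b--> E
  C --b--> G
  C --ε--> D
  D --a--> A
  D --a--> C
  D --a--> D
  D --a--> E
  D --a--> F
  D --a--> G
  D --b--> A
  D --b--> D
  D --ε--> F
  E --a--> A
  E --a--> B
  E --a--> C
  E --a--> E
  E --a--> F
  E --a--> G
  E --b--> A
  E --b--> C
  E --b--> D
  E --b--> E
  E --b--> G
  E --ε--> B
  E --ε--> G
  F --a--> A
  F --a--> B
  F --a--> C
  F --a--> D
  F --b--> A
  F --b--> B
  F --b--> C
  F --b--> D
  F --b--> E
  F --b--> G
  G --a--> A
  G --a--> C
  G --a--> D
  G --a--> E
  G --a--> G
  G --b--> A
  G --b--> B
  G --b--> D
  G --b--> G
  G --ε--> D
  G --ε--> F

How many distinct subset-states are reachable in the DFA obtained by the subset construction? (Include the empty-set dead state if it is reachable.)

Start state of the DFA: {A} (ε-closure of the NFA start).
{A} --a--> {A,F}  [new]
{A} --b--> {C,D,F,G}  [new]
{A,F} --a--> {A,B,C,D,F,G}  [new]
{A,F} --b--> {A,B,C,D,E,F,G}  [new]
{C,D,F,G} --a--> {A,B,C,D,E,F,G}  [seen]
{C,D,F,G} --b--> {A,B,C,D,E,F,G}  [seen]
{A,B,C,D,F,G} --a--> {A,B,C,D,E,F,G}  [seen]
{A,B,C,D,F,G} --b--> {A,B,C,D,E,F,G}  [seen]
{A,B,C,D,E,F,G} --a--> {A,B,C,D,E,F,G}  [seen]
{A,B,C,D,E,F,G} --b--> {A,B,C,D,E,F,G}  [seen]
Reachable DFA states: {A}, {A,F}, {C,D,F,G}, {A,B,C,D,F,G}, {A,B,C,D,E,F,G}.

5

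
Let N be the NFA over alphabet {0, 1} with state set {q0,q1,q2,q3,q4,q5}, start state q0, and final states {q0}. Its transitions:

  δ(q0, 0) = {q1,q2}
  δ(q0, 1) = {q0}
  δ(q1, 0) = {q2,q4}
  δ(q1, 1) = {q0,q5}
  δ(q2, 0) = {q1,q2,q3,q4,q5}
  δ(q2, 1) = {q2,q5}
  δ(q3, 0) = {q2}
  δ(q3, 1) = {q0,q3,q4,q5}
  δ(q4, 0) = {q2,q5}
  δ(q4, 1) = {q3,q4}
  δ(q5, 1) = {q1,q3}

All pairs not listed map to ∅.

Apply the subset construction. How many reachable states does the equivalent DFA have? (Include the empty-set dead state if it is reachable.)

6

Start state of the DFA: {q0}.
{q0} --0--> {q1,q2}  [new]
{q0} --1--> {q0}  [seen]
{q1,q2} --0--> {q1,q2,q3,q4,q5}  [new]
{q1,q2} --1--> {q0,q2,q5}  [new]
{q1,q2,q3,q4,q5} --0--> {q1,q2,q3,q4,q5}  [seen]
{q1,q2,q3,q4,q5} --1--> {q0,q1,q2,q3,q4,q5}  [new]
{q0,q2,q5} --0--> {q1,q2,q3,q4,q5}  [seen]
{q0,q2,q5} --1--> {q0,q1,q2,q3,q5}  [new]
{q0,q1,q2,q3,q4,q5} --0--> {q1,q2,q3,q4,q5}  [seen]
{q0,q1,q2,q3,q4,q5} --1--> {q0,q1,q2,q3,q4,q5}  [seen]
{q0,q1,q2,q3,q5} --0--> {q1,q2,q3,q4,q5}  [seen]
{q0,q1,q2,q3,q5} --1--> {q0,q1,q2,q3,q4,q5}  [seen]
Reachable DFA states: {q0}, {q1,q2}, {q1,q2,q3,q4,q5}, {q0,q2,q5}, {q0,q1,q2,q3,q4,q5}, {q0,q1,q2,q3,q5}.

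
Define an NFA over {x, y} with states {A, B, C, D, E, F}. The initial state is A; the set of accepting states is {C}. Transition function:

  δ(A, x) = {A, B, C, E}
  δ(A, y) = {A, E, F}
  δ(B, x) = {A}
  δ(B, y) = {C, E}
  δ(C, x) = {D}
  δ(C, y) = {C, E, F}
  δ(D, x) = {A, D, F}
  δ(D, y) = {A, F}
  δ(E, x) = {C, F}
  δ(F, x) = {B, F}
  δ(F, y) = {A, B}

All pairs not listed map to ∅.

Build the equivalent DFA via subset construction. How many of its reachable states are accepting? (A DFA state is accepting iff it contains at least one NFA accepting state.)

Start state of the DFA: {A}.
{A} --x--> {A, B, C, E}  [new]
{A} --y--> {A, E, F}  [new]
{A, B, C, E} --x--> {A, B, C, D, E, F}  [new]
{A, B, C, E} --y--> {A, C, E, F}  [new]
{A, E, F} --x--> {A, B, C, E, F}  [new]
{A, E, F} --y--> {A, B, E, F}  [new]
{A, B, C, D, E, F} --x--> {A, B, C, D, E, F}  [seen]
{A, B, C, D, E, F} --y--> {A, B, C, E, F}  [seen]
{A, C, E, F} --x--> {A, B, C, D, E, F}  [seen]
{A, C, E, F} --y--> {A, B, C, E, F}  [seen]
{A, B, C, E, F} --x--> {A, B, C, D, E, F}  [seen]
{A, B, C, E, F} --y--> {A, B, C, E, F}  [seen]
{A, B, E, F} --x--> {A, B, C, E, F}  [seen]
{A, B, E, F} --y--> {A, B, C, E, F}  [seen]
Reachable DFA states: {A}, {A, B, C, E}, {A, E, F}, {A, B, C, D, E, F}, {A, C, E, F}, {A, B, C, E, F}, {A, B, E, F}.
Accepting DFA states (contain an NFA accepting state): {A, B, C, E}, {A, B, C, D, E, F}, {A, C, E, F}, {A, B, C, E, F}.

4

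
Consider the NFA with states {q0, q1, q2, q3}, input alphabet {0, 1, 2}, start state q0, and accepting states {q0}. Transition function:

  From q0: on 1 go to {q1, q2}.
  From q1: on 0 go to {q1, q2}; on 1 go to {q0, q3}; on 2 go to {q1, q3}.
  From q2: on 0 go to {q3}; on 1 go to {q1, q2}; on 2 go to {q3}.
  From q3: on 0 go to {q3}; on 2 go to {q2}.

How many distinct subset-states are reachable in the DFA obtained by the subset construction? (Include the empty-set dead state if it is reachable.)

9

Start state of the DFA: {q0}.
{q0} --0--> ∅  [new]
{q0} --1--> {q1, q2}  [new]
{q0} --2--> ∅  [seen]
∅ --0--> ∅  [seen]
∅ --1--> ∅  [seen]
∅ --2--> ∅  [seen]
{q1, q2} --0--> {q1, q2, q3}  [new]
{q1, q2} --1--> {q0, q1, q2, q3}  [new]
{q1, q2} --2--> {q1, q3}  [new]
{q1, q2, q3} --0--> {q1, q2, q3}  [seen]
{q1, q2, q3} --1--> {q0, q1, q2, q3}  [seen]
{q1, q2, q3} --2--> {q1, q2, q3}  [seen]
{q0, q1, q2, q3} --0--> {q1, q2, q3}  [seen]
{q0, q1, q2, q3} --1--> {q0, q1, q2, q3}  [seen]
{q0, q1, q2, q3} --2--> {q1, q2, q3}  [seen]
{q1, q3} --0--> {q1, q2, q3}  [seen]
{q1, q3} --1--> {q0, q3}  [new]
{q1, q3} --2--> {q1, q2, q3}  [seen]
{q0, q3} --0--> {q3}  [new]
{q0, q3} --1--> {q1, q2}  [seen]
{q0, q3} --2--> {q2}  [new]
{q3} --0--> {q3}  [seen]
{q3} --1--> ∅  [seen]
{q3} --2--> {q2}  [seen]
{q2} --0--> {q3}  [seen]
{q2} --1--> {q1, q2}  [seen]
{q2} --2--> {q3}  [seen]
Reachable DFA states: {q0}, ∅, {q1, q2}, {q1, q2, q3}, {q0, q1, q2, q3}, {q1, q3}, {q0, q3}, {q3}, {q2}.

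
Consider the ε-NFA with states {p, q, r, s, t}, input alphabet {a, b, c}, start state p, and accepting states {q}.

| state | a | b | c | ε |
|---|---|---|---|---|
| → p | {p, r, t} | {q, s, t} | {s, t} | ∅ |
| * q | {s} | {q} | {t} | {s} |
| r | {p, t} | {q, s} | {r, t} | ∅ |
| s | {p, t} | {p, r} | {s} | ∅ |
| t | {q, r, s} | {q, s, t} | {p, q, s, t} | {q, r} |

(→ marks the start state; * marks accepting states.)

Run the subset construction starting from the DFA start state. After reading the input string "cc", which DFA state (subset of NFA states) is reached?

{p, q, r, s, t}

Start: {p}.
δ(p,c) = {s, t}.
Union: {s, t}.
ε-closure gives {q, r, s, t}.
After c: {q, r, s, t}.
δ(q,c) = {t}; δ(r,c) = {r, t}; δ(s,c) = {s}; δ(t,c) = {p, q, s, t}.
Union: {p, q, r, s, t}.
After c: {p, q, r, s, t}.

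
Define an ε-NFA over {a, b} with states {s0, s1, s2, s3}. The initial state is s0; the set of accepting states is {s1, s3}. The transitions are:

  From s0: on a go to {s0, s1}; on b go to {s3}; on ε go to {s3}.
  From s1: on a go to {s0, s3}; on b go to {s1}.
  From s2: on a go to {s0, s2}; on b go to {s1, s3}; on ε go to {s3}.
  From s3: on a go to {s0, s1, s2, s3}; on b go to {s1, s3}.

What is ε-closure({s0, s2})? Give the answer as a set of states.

Begin with {s0, s2}.
s0 →ε {s3}; add s3.
ε-closure = {s0, s2, s3}.

{s0, s2, s3}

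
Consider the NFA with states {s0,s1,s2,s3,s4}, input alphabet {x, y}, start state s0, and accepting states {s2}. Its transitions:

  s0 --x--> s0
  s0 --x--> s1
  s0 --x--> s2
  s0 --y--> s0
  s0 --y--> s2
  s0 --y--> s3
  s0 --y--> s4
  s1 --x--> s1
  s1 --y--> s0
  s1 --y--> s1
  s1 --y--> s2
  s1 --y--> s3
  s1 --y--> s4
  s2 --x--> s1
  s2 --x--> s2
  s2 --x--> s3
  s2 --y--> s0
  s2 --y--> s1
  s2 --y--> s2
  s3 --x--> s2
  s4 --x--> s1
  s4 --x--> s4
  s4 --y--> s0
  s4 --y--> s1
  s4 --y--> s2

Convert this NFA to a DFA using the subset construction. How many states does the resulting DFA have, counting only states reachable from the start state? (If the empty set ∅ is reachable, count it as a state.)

Start state of the DFA: {s0}.
{s0} --x--> {s0,s1,s2}  [new]
{s0} --y--> {s0,s2,s3,s4}  [new]
{s0,s1,s2} --x--> {s0,s1,s2,s3}  [new]
{s0,s1,s2} --y--> {s0,s1,s2,s3,s4}  [new]
{s0,s2,s3,s4} --x--> {s0,s1,s2,s3,s4}  [seen]
{s0,s2,s3,s4} --y--> {s0,s1,s2,s3,s4}  [seen]
{s0,s1,s2,s3} --x--> {s0,s1,s2,s3}  [seen]
{s0,s1,s2,s3} --y--> {s0,s1,s2,s3,s4}  [seen]
{s0,s1,s2,s3,s4} --x--> {s0,s1,s2,s3,s4}  [seen]
{s0,s1,s2,s3,s4} --y--> {s0,s1,s2,s3,s4}  [seen]
Reachable DFA states: {s0}, {s0,s1,s2}, {s0,s2,s3,s4}, {s0,s1,s2,s3}, {s0,s1,s2,s3,s4}.

5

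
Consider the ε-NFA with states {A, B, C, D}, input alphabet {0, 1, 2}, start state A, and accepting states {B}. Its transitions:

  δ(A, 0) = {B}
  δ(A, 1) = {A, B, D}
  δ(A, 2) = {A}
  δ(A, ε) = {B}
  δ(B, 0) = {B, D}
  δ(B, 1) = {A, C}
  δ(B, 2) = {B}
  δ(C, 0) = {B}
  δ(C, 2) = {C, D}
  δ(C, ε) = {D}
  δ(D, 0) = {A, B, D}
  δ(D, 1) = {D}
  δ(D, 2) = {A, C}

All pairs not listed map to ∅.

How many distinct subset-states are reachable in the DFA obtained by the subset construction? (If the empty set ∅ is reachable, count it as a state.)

4

Start state of the DFA: {A, B} (ε-closure of the NFA start).
{A, B} --0--> {B, D}  [new]
{A, B} --1--> {A, B, C, D}  [new]
{A, B} --2--> {A, B}  [seen]
{B, D} --0--> {A, B, D}  [new]
{B, D} --1--> {A, B, C, D}  [seen]
{B, D} --2--> {A, B, C, D}  [seen]
{A, B, C, D} --0--> {A, B, D}  [seen]
{A, B, C, D} --1--> {A, B, C, D}  [seen]
{A, B, C, D} --2--> {A, B, C, D}  [seen]
{A, B, D} --0--> {A, B, D}  [seen]
{A, B, D} --1--> {A, B, C, D}  [seen]
{A, B, D} --2--> {A, B, C, D}  [seen]
Reachable DFA states: {A, B}, {B, D}, {A, B, C, D}, {A, B, D}.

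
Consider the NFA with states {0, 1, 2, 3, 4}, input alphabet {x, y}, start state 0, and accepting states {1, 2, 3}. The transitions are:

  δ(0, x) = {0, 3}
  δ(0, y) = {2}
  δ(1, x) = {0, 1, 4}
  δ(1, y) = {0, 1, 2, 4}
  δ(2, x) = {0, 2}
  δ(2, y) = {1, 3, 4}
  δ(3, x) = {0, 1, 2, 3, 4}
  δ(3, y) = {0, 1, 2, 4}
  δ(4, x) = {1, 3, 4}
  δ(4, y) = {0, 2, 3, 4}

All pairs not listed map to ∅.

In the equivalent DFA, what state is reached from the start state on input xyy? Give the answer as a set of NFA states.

{0, 1, 2, 3, 4}

Start: {0}.
δ(0,x) = {0, 3}.
Union: {0, 3}.
After x: {0, 3}.
δ(0,y) = {2}; δ(3,y) = {0, 1, 2, 4}.
Union: {0, 1, 2, 4}.
After y: {0, 1, 2, 4}.
δ(0,y) = {2}; δ(1,y) = {0, 1, 2, 4}; δ(2,y) = {1, 3, 4}; δ(4,y) = {0, 2, 3, 4}.
Union: {0, 1, 2, 3, 4}.
After y: {0, 1, 2, 3, 4}.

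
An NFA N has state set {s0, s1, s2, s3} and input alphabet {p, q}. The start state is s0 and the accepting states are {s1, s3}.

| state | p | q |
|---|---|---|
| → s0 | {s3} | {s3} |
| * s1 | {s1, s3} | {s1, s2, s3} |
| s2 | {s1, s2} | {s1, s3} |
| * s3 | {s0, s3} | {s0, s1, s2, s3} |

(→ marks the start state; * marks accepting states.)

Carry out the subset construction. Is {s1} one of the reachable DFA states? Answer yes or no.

no

Start state of the DFA: {s0}.
{s0} --p--> {s3}  [new]
{s0} --q--> {s3}  [seen]
{s3} --p--> {s0, s3}  [new]
{s3} --q--> {s0, s1, s2, s3}  [new]
{s0, s3} --p--> {s0, s3}  [seen]
{s0, s3} --q--> {s0, s1, s2, s3}  [seen]
{s0, s1, s2, s3} --p--> {s0, s1, s2, s3}  [seen]
{s0, s1, s2, s3} --q--> {s0, s1, s2, s3}  [seen]
Reachable DFA states: {s0}, {s3}, {s0, s3}, {s0, s1, s2, s3}.
{s1} is not among them.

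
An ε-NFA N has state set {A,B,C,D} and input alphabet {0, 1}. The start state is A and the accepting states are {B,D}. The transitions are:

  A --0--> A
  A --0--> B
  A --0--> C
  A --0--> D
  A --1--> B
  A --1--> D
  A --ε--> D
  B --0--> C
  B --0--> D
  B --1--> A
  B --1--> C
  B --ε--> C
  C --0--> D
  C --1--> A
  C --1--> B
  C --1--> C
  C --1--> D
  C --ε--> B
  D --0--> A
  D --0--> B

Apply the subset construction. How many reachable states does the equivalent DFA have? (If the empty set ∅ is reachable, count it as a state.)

3

Start state of the DFA: {A,D} (ε-closure of the NFA start).
{A,D} --0--> {A,B,C,D}  [new]
{A,D} --1--> {B,C,D}  [new]
{A,B,C,D} --0--> {A,B,C,D}  [seen]
{A,B,C,D} --1--> {A,B,C,D}  [seen]
{B,C,D} --0--> {A,B,C,D}  [seen]
{B,C,D} --1--> {A,B,C,D}  [seen]
Reachable DFA states: {A,D}, {A,B,C,D}, {B,C,D}.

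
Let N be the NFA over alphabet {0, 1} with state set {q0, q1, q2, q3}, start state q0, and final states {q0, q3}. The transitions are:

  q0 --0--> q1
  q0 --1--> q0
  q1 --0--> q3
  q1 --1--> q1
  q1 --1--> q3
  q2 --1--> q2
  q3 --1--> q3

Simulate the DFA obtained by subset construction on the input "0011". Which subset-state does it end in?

Start: {q0}.
δ(q0,0) = {q1}.
Union: {q1}.
After 0: {q1}.
δ(q1,0) = {q3}.
Union: {q3}.
After 0: {q3}.
δ(q3,1) = {q3}.
Union: {q3}.
After 1: {q3}.
δ(q3,1) = {q3}.
Union: {q3}.
After 1: {q3}.

{q3}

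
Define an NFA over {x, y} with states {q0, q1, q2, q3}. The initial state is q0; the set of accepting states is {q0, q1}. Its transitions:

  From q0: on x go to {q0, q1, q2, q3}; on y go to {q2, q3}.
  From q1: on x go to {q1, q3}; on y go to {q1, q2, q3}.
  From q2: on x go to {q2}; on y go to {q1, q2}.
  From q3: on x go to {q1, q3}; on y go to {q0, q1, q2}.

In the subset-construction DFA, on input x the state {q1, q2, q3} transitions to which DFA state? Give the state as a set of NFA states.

δ(q1,x) = {q1, q3}; δ(q2,x) = {q2}; δ(q3,x) = {q1, q3}.
Union: {q1, q2, q3}.

{q1, q2, q3}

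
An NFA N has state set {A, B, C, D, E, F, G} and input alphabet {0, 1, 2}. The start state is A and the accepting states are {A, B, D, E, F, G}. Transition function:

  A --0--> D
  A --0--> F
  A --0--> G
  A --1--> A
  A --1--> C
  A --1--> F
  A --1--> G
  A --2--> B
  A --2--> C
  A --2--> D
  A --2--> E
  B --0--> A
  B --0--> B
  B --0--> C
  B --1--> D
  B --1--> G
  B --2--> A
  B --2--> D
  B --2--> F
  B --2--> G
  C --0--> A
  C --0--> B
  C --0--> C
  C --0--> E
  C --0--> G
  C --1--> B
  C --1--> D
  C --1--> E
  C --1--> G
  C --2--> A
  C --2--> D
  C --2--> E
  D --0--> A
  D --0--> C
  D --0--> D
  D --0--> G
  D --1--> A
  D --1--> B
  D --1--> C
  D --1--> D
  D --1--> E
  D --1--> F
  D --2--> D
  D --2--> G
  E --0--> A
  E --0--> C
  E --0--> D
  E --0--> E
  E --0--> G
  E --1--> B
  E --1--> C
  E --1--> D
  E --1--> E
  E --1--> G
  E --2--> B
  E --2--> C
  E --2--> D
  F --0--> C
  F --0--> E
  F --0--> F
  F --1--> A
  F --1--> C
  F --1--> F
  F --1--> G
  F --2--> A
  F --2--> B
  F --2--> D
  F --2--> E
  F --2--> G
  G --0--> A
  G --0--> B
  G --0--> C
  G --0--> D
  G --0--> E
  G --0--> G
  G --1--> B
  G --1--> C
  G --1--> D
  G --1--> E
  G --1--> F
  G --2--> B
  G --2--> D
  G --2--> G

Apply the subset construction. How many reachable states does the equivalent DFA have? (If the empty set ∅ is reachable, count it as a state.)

Start state of the DFA: {A}.
{A} --0--> {D, F, G}  [new]
{A} --1--> {A, C, F, G}  [new]
{A} --2--> {B, C, D, E}  [new]
{D, F, G} --0--> {A, B, C, D, E, F, G}  [new]
{D, F, G} --1--> {A, B, C, D, E, F, G}  [seen]
{D, F, G} --2--> {A, B, D, E, G}  [new]
{A, C, F, G} --0--> {A, B, C, D, E, F, G}  [seen]
{A, C, F, G} --1--> {A, B, C, D, E, F, G}  [seen]
{A, C, F, G} --2--> {A, B, C, D, E, G}  [new]
{B, C, D, E} --0--> {A, B, C, D, E, G}  [seen]
{B, C, D, E} --1--> {A, B, C, D, E, F, G}  [seen]
{B, C, D, E} --2--> {A, B, C, D, E, F, G}  [seen]
{A, B, C, D, E, F, G} --0--> {A, B, C, D, E, F, G}  [seen]
{A, B, C, D, E, F, G} --1--> {A, B, C, D, E, F, G}  [seen]
{A, B, C, D, E, F, G} --2--> {A, B, C, D, E, F, G}  [seen]
{A, B, D, E, G} --0--> {A, B, C, D, E, F, G}  [seen]
{A, B, D, E, G} --1--> {A, B, C, D, E, F, G}  [seen]
{A, B, D, E, G} --2--> {A, B, C, D, E, F, G}  [seen]
{A, B, C, D, E, G} --0--> {A, B, C, D, E, F, G}  [seen]
{A, B, C, D, E, G} --1--> {A, B, C, D, E, F, G}  [seen]
{A, B, C, D, E, G} --2--> {A, B, C, D, E, F, G}  [seen]
Reachable DFA states: {A}, {D, F, G}, {A, C, F, G}, {B, C, D, E}, {A, B, C, D, E, F, G}, {A, B, D, E, G}, {A, B, C, D, E, G}.

7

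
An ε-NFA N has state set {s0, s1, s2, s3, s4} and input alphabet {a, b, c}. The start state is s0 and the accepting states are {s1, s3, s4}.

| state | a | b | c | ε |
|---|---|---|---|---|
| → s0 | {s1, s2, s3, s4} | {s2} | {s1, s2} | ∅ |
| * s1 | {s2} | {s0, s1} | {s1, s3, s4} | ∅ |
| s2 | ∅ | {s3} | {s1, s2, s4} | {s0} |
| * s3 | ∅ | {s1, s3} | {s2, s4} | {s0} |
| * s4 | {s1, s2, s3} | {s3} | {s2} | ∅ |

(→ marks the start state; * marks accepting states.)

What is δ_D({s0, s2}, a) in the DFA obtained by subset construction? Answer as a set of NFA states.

δ(s0,a) = {s1, s2, s3, s4}; δ(s2,a) = ∅.
Union: {s1, s2, s3, s4}.
ε-closure gives {s0, s1, s2, s3, s4}.

{s0, s1, s2, s3, s4}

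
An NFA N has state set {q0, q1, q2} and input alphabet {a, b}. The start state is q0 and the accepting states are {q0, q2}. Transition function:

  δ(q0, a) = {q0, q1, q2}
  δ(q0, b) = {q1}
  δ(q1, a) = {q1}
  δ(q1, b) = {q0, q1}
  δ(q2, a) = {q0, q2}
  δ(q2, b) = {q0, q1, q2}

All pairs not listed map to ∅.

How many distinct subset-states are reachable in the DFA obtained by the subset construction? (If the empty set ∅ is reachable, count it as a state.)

Start state of the DFA: {q0}.
{q0} --a--> {q0, q1, q2}  [new]
{q0} --b--> {q1}  [new]
{q0, q1, q2} --a--> {q0, q1, q2}  [seen]
{q0, q1, q2} --b--> {q0, q1, q2}  [seen]
{q1} --a--> {q1}  [seen]
{q1} --b--> {q0, q1}  [new]
{q0, q1} --a--> {q0, q1, q2}  [seen]
{q0, q1} --b--> {q0, q1}  [seen]
Reachable DFA states: {q0}, {q0, q1, q2}, {q1}, {q0, q1}.

4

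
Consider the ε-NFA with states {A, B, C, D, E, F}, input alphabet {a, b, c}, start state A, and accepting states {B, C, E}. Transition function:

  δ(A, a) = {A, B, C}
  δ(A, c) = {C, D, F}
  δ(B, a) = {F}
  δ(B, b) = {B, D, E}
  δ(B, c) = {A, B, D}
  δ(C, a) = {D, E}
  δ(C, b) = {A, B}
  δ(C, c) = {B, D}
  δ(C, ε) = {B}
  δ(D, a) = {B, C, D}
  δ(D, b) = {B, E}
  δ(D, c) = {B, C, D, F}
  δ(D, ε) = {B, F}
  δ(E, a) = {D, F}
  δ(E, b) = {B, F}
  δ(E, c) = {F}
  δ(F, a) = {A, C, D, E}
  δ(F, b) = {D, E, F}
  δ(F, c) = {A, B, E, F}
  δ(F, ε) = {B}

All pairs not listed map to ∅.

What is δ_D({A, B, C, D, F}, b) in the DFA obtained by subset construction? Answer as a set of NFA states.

δ(A,b) = ∅; δ(B,b) = {B, D, E}; δ(C,b) = {A, B}; δ(D,b) = {B, E}; δ(F,b) = {D, E, F}.
Union: {A, B, D, E, F}.

{A, B, D, E, F}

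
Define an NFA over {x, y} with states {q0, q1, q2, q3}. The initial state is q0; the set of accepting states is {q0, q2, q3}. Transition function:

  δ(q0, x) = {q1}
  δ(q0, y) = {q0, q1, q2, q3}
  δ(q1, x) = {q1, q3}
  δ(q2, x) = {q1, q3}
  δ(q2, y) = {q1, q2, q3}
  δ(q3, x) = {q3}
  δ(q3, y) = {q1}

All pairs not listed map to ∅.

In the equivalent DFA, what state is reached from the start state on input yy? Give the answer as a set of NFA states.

{q0, q1, q2, q3}

Start: {q0}.
δ(q0,y) = {q0, q1, q2, q3}.
Union: {q0, q1, q2, q3}.
After y: {q0, q1, q2, q3}.
δ(q0,y) = {q0, q1, q2, q3}; δ(q1,y) = ∅; δ(q2,y) = {q1, q2, q3}; δ(q3,y) = {q1}.
Union: {q0, q1, q2, q3}.
After y: {q0, q1, q2, q3}.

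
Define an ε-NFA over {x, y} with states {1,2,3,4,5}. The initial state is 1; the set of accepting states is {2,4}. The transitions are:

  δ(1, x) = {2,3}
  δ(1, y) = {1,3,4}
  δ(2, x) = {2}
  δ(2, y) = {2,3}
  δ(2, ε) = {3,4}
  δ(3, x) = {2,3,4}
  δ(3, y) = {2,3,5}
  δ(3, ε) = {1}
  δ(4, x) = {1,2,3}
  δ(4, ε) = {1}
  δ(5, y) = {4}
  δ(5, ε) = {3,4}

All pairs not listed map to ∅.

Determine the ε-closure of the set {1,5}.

{1,3,4,5}

Begin with {1,5}.
5 →ε {3,4}; add 3, 4.
ε-closure = {1,3,4,5}.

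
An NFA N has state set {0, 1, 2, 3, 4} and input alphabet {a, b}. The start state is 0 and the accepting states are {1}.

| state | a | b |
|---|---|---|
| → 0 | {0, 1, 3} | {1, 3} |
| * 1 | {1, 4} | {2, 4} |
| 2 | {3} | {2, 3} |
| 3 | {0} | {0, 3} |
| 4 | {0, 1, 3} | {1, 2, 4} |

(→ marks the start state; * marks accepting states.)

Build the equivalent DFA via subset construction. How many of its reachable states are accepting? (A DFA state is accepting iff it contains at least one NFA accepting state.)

6

Start state of the DFA: {0}.
{0} --a--> {0, 1, 3}  [new]
{0} --b--> {1, 3}  [new]
{0, 1, 3} --a--> {0, 1, 3, 4}  [new]
{0, 1, 3} --b--> {0, 1, 2, 3, 4}  [new]
{1, 3} --a--> {0, 1, 4}  [new]
{1, 3} --b--> {0, 2, 3, 4}  [new]
{0, 1, 3, 4} --a--> {0, 1, 3, 4}  [seen]
{0, 1, 3, 4} --b--> {0, 1, 2, 3, 4}  [seen]
{0, 1, 2, 3, 4} --a--> {0, 1, 3, 4}  [seen]
{0, 1, 2, 3, 4} --b--> {0, 1, 2, 3, 4}  [seen]
{0, 1, 4} --a--> {0, 1, 3, 4}  [seen]
{0, 1, 4} --b--> {1, 2, 3, 4}  [new]
{0, 2, 3, 4} --a--> {0, 1, 3}  [seen]
{0, 2, 3, 4} --b--> {0, 1, 2, 3, 4}  [seen]
{1, 2, 3, 4} --a--> {0, 1, 3, 4}  [seen]
{1, 2, 3, 4} --b--> {0, 1, 2, 3, 4}  [seen]
Reachable DFA states: {0}, {0, 1, 3}, {1, 3}, {0, 1, 3, 4}, {0, 1, 2, 3, 4}, {0, 1, 4}, {0, 2, 3, 4}, {1, 2, 3, 4}.
Accepting DFA states (contain an NFA accepting state): {0, 1, 3}, {1, 3}, {0, 1, 3, 4}, {0, 1, 2, 3, 4}, {0, 1, 4}, {1, 2, 3, 4}.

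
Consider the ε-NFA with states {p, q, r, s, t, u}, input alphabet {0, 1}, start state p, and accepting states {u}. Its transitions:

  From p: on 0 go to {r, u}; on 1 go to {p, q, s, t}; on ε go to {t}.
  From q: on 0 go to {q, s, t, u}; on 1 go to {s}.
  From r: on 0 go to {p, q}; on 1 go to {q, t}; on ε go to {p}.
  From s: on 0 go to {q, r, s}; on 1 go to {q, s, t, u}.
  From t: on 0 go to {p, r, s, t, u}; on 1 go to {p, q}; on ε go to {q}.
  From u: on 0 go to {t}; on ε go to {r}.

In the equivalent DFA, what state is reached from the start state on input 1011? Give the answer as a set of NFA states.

Start: {p, q, t}.
δ(p,1) = {p, q, s, t}; δ(q,1) = {s}; δ(t,1) = {p, q}.
Union: {p, q, s, t}.
After 1: {p, q, s, t}.
δ(p,0) = {r, u}; δ(q,0) = {q, s, t, u}; δ(s,0) = {q, r, s}; δ(t,0) = {p, r, s, t, u}.
Union: {p, q, r, s, t, u}.
After 0: {p, q, r, s, t, u}.
δ(p,1) = {p, q, s, t}; δ(q,1) = {s}; δ(r,1) = {q, t}; δ(s,1) = {q, s, t, u}; δ(t,1) = {p, q}; δ(u,1) = ∅.
Union: {p, q, s, t, u}.
ε-closure gives {p, q, r, s, t, u}.
After 1: {p, q, r, s, t, u}.
δ(p,1) = {p, q, s, t}; δ(q,1) = {s}; δ(r,1) = {q, t}; δ(s,1) = {q, s, t, u}; δ(t,1) = {p, q}; δ(u,1) = ∅.
Union: {p, q, s, t, u}.
ε-closure gives {p, q, r, s, t, u}.
After 1: {p, q, r, s, t, u}.

{p, q, r, s, t, u}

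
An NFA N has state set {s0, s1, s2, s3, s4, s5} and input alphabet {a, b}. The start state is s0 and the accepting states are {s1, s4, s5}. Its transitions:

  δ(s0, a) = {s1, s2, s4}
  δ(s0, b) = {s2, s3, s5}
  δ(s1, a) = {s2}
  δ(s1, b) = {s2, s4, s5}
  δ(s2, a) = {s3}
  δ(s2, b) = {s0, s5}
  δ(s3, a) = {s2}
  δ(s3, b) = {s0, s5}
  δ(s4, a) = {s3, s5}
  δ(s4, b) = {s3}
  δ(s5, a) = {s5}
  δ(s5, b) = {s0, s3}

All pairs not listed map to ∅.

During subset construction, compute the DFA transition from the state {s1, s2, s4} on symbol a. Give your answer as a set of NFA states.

δ(s1,a) = {s2}; δ(s2,a) = {s3}; δ(s4,a) = {s3, s5}.
Union: {s2, s3, s5}.

{s2, s3, s5}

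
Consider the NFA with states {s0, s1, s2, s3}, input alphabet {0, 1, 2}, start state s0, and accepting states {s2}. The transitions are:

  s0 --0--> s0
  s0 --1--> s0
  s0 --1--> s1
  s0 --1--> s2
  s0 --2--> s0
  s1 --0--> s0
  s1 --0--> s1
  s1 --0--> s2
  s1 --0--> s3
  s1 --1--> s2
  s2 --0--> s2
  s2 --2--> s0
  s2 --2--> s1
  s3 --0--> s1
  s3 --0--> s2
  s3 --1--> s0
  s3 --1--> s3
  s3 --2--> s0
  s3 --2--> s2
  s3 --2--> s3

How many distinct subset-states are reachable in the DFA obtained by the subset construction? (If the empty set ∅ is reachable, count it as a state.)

4

Start state of the DFA: {s0}.
{s0} --0--> {s0}  [seen]
{s0} --1--> {s0, s1, s2}  [new]
{s0} --2--> {s0}  [seen]
{s0, s1, s2} --0--> {s0, s1, s2, s3}  [new]
{s0, s1, s2} --1--> {s0, s1, s2}  [seen]
{s0, s1, s2} --2--> {s0, s1}  [new]
{s0, s1, s2, s3} --0--> {s0, s1, s2, s3}  [seen]
{s0, s1, s2, s3} --1--> {s0, s1, s2, s3}  [seen]
{s0, s1, s2, s3} --2--> {s0, s1, s2, s3}  [seen]
{s0, s1} --0--> {s0, s1, s2, s3}  [seen]
{s0, s1} --1--> {s0, s1, s2}  [seen]
{s0, s1} --2--> {s0}  [seen]
Reachable DFA states: {s0}, {s0, s1, s2}, {s0, s1, s2, s3}, {s0, s1}.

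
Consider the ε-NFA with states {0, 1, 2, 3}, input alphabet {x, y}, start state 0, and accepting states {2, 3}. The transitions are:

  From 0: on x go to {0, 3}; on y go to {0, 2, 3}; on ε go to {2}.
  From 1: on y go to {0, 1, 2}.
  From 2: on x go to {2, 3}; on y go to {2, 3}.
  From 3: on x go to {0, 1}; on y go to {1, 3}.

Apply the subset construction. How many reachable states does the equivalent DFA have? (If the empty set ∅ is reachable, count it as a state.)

3

Start state of the DFA: {0, 2} (ε-closure of the NFA start).
{0, 2} --x--> {0, 2, 3}  [new]
{0, 2} --y--> {0, 2, 3}  [seen]
{0, 2, 3} --x--> {0, 1, 2, 3}  [new]
{0, 2, 3} --y--> {0, 1, 2, 3}  [seen]
{0, 1, 2, 3} --x--> {0, 1, 2, 3}  [seen]
{0, 1, 2, 3} --y--> {0, 1, 2, 3}  [seen]
Reachable DFA states: {0, 2}, {0, 2, 3}, {0, 1, 2, 3}.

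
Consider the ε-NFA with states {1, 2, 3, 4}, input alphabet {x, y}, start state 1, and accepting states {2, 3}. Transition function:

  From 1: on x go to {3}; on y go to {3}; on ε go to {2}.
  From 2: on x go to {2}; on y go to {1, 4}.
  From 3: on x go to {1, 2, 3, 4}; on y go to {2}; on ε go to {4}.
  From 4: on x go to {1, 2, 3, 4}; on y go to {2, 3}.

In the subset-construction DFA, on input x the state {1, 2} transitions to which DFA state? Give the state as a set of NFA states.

δ(1,x) = {3}; δ(2,x) = {2}.
Union: {2, 3}.
ε-closure gives {2, 3, 4}.

{2, 3, 4}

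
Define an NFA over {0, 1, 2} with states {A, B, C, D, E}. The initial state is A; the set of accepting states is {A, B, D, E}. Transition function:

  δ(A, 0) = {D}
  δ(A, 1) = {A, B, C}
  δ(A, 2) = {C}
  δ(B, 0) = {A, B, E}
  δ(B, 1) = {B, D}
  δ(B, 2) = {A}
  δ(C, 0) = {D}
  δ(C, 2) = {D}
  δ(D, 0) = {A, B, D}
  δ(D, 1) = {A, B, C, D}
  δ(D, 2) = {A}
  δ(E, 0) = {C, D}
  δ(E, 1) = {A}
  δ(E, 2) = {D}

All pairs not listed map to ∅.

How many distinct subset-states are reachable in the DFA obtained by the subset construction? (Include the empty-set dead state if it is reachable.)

13

Start state of the DFA: {A}.
{A} --0--> {D}  [new]
{A} --1--> {A, B, C}  [new]
{A} --2--> {C}  [new]
{D} --0--> {A, B, D}  [new]
{D} --1--> {A, B, C, D}  [new]
{D} --2--> {A}  [seen]
{A, B, C} --0--> {A, B, D, E}  [new]
{A, B, C} --1--> {A, B, C, D}  [seen]
{A, B, C} --2--> {A, C, D}  [new]
{C} --0--> {D}  [seen]
{C} --1--> ∅  [new]
{C} --2--> {D}  [seen]
{A, B, D} --0--> {A, B, D, E}  [seen]
{A, B, D} --1--> {A, B, C, D}  [seen]
{A, B, D} --2--> {A, C}  [new]
{A, B, C, D} --0--> {A, B, D, E}  [seen]
{A, B, C, D} --1--> {A, B, C, D}  [seen]
{A, B, C, D} --2--> {A, C, D}  [seen]
{A, B, D, E} --0--> {A, B, C, D, E}  [new]
{A, B, D, E} --1--> {A, B, C, D}  [seen]
{A, B, D, E} --2--> {A, C, D}  [seen]
{A, C, D} --0--> {A, B, D}  [seen]
{A, C, D} --1--> {A, B, C, D}  [seen]
{A, C, D} --2--> {A, C, D}  [seen]
∅ --0--> ∅  [seen]
∅ --1--> ∅  [seen]
∅ --2--> ∅  [seen]
{A, C} --0--> {D}  [seen]
{A, C} --1--> {A, B, C}  [seen]
{A, C} --2--> {C, D}  [new]
{A, B, C, D, E} --0--> {A, B, C, D, E}  [seen]
{A, B, C, D, E} --1--> {A, B, C, D}  [seen]
{A, B, C, D, E} --2--> {A, C, D}  [seen]
{C, D} --0--> {A, B, D}  [seen]
{C, D} --1--> {A, B, C, D}  [seen]
{C, D} --2--> {A, D}  [new]
{A, D} --0--> {A, B, D}  [seen]
{A, D} --1--> {A, B, C, D}  [seen]
{A, D} --2--> {A, C}  [seen]
Reachable DFA states: {A}, {D}, {A, B, C}, {C}, {A, B, D}, {A, B, C, D}, {A, B, D, E}, {A, C, D}, ∅, {A, C}, {A, B, C, D, E}, {C, D}, {A, D}.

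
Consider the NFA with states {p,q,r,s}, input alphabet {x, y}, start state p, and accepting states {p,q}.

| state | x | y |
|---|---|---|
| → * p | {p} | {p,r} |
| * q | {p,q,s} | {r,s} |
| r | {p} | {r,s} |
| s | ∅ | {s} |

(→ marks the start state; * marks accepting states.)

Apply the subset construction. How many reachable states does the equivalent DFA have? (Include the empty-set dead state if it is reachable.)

Start state of the DFA: {p}.
{p} --x--> {p}  [seen]
{p} --y--> {p,r}  [new]
{p,r} --x--> {p}  [seen]
{p,r} --y--> {p,r,s}  [new]
{p,r,s} --x--> {p}  [seen]
{p,r,s} --y--> {p,r,s}  [seen]
Reachable DFA states: {p}, {p,r}, {p,r,s}.

3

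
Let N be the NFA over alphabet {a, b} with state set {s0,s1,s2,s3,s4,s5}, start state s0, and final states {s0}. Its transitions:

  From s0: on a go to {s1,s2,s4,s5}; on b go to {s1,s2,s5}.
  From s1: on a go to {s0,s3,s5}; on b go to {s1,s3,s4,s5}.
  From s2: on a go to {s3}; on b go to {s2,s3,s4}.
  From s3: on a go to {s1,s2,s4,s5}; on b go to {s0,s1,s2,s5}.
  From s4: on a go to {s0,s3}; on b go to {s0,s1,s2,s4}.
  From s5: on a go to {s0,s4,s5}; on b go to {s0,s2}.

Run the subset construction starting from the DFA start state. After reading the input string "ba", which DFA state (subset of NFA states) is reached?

{s0,s3,s4,s5}

Start: {s0}.
δ(s0,b) = {s1,s2,s5}.
Union: {s1,s2,s5}.
After b: {s1,s2,s5}.
δ(s1,a) = {s0,s3,s5}; δ(s2,a) = {s3}; δ(s5,a) = {s0,s4,s5}.
Union: {s0,s3,s4,s5}.
After a: {s0,s3,s4,s5}.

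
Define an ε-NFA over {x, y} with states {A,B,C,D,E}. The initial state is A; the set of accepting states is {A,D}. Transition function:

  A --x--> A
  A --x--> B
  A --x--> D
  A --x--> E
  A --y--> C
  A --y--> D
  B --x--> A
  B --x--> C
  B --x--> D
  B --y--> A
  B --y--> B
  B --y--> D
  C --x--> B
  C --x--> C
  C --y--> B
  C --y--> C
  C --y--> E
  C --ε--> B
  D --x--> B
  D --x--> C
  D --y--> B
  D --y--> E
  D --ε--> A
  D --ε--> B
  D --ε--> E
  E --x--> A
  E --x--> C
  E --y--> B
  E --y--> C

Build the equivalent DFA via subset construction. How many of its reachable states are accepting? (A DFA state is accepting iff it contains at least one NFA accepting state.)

3

Start state of the DFA: {A} (ε-closure of the NFA start).
{A} --x--> {A,B,D,E}  [new]
{A} --y--> {A,B,C,D,E}  [new]
{A,B,D,E} --x--> {A,B,C,D,E}  [seen]
{A,B,D,E} --y--> {A,B,C,D,E}  [seen]
{A,B,C,D,E} --x--> {A,B,C,D,E}  [seen]
{A,B,C,D,E} --y--> {A,B,C,D,E}  [seen]
Reachable DFA states: {A}, {A,B,D,E}, {A,B,C,D,E}.
Accepting DFA states (contain an NFA accepting state): {A}, {A,B,D,E}, {A,B,C,D,E}.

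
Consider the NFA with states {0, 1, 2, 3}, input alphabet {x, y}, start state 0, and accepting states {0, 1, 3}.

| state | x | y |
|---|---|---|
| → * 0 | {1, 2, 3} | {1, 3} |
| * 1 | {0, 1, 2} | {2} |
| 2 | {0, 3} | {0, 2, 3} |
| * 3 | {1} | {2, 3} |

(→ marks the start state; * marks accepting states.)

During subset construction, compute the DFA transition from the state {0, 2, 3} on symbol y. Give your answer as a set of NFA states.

δ(0,y) = {1, 3}; δ(2,y) = {0, 2, 3}; δ(3,y) = {2, 3}.
Union: {0, 1, 2, 3}.

{0, 1, 2, 3}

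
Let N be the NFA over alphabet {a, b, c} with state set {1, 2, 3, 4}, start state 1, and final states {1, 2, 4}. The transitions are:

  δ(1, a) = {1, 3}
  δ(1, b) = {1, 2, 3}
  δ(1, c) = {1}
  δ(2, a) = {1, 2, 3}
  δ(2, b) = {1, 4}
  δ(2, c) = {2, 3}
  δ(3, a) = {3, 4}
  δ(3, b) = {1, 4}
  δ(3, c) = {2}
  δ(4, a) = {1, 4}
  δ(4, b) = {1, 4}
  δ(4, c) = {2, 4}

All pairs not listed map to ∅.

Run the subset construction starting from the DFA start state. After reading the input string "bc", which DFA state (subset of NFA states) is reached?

{1, 2, 3}

Start: {1}.
δ(1,b) = {1, 2, 3}.
Union: {1, 2, 3}.
After b: {1, 2, 3}.
δ(1,c) = {1}; δ(2,c) = {2, 3}; δ(3,c) = {2}.
Union: {1, 2, 3}.
After c: {1, 2, 3}.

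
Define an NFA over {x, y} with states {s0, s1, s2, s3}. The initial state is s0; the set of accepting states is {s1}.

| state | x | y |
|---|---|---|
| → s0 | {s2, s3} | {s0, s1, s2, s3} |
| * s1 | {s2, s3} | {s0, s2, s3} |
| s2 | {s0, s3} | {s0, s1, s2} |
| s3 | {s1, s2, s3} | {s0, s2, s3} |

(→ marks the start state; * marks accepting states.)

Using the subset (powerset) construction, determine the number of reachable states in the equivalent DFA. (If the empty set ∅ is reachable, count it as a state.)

3

Start state of the DFA: {s0}.
{s0} --x--> {s2, s3}  [new]
{s0} --y--> {s0, s1, s2, s3}  [new]
{s2, s3} --x--> {s0, s1, s2, s3}  [seen]
{s2, s3} --y--> {s0, s1, s2, s3}  [seen]
{s0, s1, s2, s3} --x--> {s0, s1, s2, s3}  [seen]
{s0, s1, s2, s3} --y--> {s0, s1, s2, s3}  [seen]
Reachable DFA states: {s0}, {s2, s3}, {s0, s1, s2, s3}.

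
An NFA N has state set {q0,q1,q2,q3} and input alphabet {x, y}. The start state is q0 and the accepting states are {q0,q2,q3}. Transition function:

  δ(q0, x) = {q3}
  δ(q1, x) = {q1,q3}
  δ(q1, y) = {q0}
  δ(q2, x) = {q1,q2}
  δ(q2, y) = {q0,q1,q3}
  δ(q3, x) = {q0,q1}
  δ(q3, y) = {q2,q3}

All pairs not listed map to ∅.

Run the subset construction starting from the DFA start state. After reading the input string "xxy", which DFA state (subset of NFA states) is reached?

Start: {q0}.
δ(q0,x) = {q3}.
Union: {q3}.
After x: {q3}.
δ(q3,x) = {q0,q1}.
Union: {q0,q1}.
After x: {q0,q1}.
δ(q0,y) = ∅; δ(q1,y) = {q0}.
Union: {q0}.
After y: {q0}.

{q0}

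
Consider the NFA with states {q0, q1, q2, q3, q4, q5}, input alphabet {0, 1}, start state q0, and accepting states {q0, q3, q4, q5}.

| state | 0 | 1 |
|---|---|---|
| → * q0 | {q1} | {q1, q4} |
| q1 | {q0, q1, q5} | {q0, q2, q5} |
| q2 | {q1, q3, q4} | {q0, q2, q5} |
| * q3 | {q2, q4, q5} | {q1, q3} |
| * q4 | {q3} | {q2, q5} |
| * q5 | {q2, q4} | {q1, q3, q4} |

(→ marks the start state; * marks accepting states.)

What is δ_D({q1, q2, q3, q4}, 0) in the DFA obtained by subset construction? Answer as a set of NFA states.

{q0, q1, q2, q3, q4, q5}

δ(q1,0) = {q0, q1, q5}; δ(q2,0) = {q1, q3, q4}; δ(q3,0) = {q2, q4, q5}; δ(q4,0) = {q3}.
Union: {q0, q1, q2, q3, q4, q5}.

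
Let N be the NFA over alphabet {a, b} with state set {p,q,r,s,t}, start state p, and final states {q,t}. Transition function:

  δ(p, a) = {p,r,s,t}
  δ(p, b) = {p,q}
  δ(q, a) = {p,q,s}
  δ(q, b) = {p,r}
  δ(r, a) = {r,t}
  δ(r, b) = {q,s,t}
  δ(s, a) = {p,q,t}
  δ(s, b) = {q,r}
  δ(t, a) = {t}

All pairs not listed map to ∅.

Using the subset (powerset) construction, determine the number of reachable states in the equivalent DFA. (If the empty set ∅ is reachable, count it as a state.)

Start state of the DFA: {p}.
{p} --a--> {p,r,s,t}  [new]
{p} --b--> {p,q}  [new]
{p,r,s,t} --a--> {p,q,r,s,t}  [new]
{p,r,s,t} --b--> {p,q,r,s,t}  [seen]
{p,q} --a--> {p,q,r,s,t}  [seen]
{p,q} --b--> {p,q,r}  [new]
{p,q,r,s,t} --a--> {p,q,r,s,t}  [seen]
{p,q,r,s,t} --b--> {p,q,r,s,t}  [seen]
{p,q,r} --a--> {p,q,r,s,t}  [seen]
{p,q,r} --b--> {p,q,r,s,t}  [seen]
Reachable DFA states: {p}, {p,r,s,t}, {p,q}, {p,q,r,s,t}, {p,q,r}.

5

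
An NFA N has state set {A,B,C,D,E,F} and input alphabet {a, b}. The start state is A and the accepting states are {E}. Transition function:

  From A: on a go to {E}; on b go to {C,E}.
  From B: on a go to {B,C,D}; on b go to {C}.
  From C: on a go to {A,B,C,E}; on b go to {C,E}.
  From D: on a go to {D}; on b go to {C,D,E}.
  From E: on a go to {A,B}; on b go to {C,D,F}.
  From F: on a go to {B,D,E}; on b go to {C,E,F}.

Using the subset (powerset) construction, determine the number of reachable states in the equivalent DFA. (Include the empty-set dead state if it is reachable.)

9

Start state of the DFA: {A}.
{A} --a--> {E}  [new]
{A} --b--> {C,E}  [new]
{E} --a--> {A,B}  [new]
{E} --b--> {C,D,F}  [new]
{C,E} --a--> {A,B,C,E}  [new]
{C,E} --b--> {C,D,E,F}  [new]
{A,B} --a--> {B,C,D,E}  [new]
{A,B} --b--> {C,E}  [seen]
{C,D,F} --a--> {A,B,C,D,E}  [new]
{C,D,F} --b--> {C,D,E,F}  [seen]
{A,B,C,E} --a--> {A,B,C,D,E}  [seen]
{A,B,C,E} --b--> {C,D,E,F}  [seen]
{C,D,E,F} --a--> {A,B,C,D,E}  [seen]
{C,D,E,F} --b--> {C,D,E,F}  [seen]
{B,C,D,E} --a--> {A,B,C,D,E}  [seen]
{B,C,D,E} --b--> {C,D,E,F}  [seen]
{A,B,C,D,E} --a--> {A,B,C,D,E}  [seen]
{A,B,C,D,E} --b--> {C,D,E,F}  [seen]
Reachable DFA states: {A}, {E}, {C,E}, {A,B}, {C,D,F}, {A,B,C,E}, {C,D,E,F}, {B,C,D,E}, {A,B,C,D,E}.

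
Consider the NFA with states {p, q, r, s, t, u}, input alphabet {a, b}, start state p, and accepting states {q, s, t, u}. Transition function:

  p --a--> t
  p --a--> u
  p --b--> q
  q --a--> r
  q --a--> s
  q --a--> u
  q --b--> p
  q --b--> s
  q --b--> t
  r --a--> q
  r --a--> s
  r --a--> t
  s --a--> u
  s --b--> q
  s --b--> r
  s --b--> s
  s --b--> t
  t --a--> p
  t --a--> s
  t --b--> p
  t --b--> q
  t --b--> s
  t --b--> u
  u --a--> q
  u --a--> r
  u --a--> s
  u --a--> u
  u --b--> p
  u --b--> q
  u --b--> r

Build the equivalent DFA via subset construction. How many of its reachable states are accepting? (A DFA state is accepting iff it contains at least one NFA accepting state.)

Start state of the DFA: {p}.
{p} --a--> {t, u}  [new]
{p} --b--> {q}  [new]
{t, u} --a--> {p, q, r, s, u}  [new]
{t, u} --b--> {p, q, r, s, u}  [seen]
{q} --a--> {r, s, u}  [new]
{q} --b--> {p, s, t}  [new]
{p, q, r, s, u} --a--> {q, r, s, t, u}  [new]
{p, q, r, s, u} --b--> {p, q, r, s, t}  [new]
{r, s, u} --a--> {q, r, s, t, u}  [seen]
{r, s, u} --b--> {p, q, r, s, t}  [seen]
{p, s, t} --a--> {p, s, t, u}  [new]
{p, s, t} --b--> {p, q, r, s, t, u}  [new]
{q, r, s, t, u} --a--> {p, q, r, s, t, u}  [seen]
{q, r, s, t, u} --b--> {p, q, r, s, t, u}  [seen]
{p, q, r, s, t} --a--> {p, q, r, s, t, u}  [seen]
{p, q, r, s, t} --b--> {p, q, r, s, t, u}  [seen]
{p, s, t, u} --a--> {p, q, r, s, t, u}  [seen]
{p, s, t, u} --b--> {p, q, r, s, t, u}  [seen]
{p, q, r, s, t, u} --a--> {p, q, r, s, t, u}  [seen]
{p, q, r, s, t, u} --b--> {p, q, r, s, t, u}  [seen]
Reachable DFA states: {p}, {t, u}, {q}, {p, q, r, s, u}, {r, s, u}, {p, s, t}, {q, r, s, t, u}, {p, q, r, s, t}, {p, s, t, u}, {p, q, r, s, t, u}.
Accepting DFA states (contain an NFA accepting state): {t, u}, {q}, {p, q, r, s, u}, {r, s, u}, {p, s, t}, {q, r, s, t, u}, {p, q, r, s, t}, {p, s, t, u}, {p, q, r, s, t, u}.

9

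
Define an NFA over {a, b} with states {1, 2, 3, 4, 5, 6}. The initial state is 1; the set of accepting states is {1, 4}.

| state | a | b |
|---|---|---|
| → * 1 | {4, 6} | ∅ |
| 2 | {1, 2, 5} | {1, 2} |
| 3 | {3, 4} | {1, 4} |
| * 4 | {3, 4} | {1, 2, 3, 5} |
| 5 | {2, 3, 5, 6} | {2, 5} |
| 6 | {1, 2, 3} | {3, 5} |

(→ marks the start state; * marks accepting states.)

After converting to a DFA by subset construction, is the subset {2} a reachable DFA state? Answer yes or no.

no

Start state of the DFA: {1}.
{1} --a--> {4, 6}  [new]
{1} --b--> ∅  [new]
{4, 6} --a--> {1, 2, 3, 4}  [new]
{4, 6} --b--> {1, 2, 3, 5}  [new]
∅ --a--> ∅  [seen]
∅ --b--> ∅  [seen]
{1, 2, 3, 4} --a--> {1, 2, 3, 4, 5, 6}  [new]
{1, 2, 3, 4} --b--> {1, 2, 3, 4, 5}  [new]
{1, 2, 3, 5} --a--> {1, 2, 3, 4, 5, 6}  [seen]
{1, 2, 3, 5} --b--> {1, 2, 4, 5}  [new]
{1, 2, 3, 4, 5, 6} --a--> {1, 2, 3, 4, 5, 6}  [seen]
{1, 2, 3, 4, 5, 6} --b--> {1, 2, 3, 4, 5}  [seen]
{1, 2, 3, 4, 5} --a--> {1, 2, 3, 4, 5, 6}  [seen]
{1, 2, 3, 4, 5} --b--> {1, 2, 3, 4, 5}  [seen]
{1, 2, 4, 5} --a--> {1, 2, 3, 4, 5, 6}  [seen]
{1, 2, 4, 5} --b--> {1, 2, 3, 5}  [seen]
Reachable DFA states: {1}, {4, 6}, ∅, {1, 2, 3, 4}, {1, 2, 3, 5}, {1, 2, 3, 4, 5, 6}, {1, 2, 3, 4, 5}, {1, 2, 4, 5}.
{2} is not among them.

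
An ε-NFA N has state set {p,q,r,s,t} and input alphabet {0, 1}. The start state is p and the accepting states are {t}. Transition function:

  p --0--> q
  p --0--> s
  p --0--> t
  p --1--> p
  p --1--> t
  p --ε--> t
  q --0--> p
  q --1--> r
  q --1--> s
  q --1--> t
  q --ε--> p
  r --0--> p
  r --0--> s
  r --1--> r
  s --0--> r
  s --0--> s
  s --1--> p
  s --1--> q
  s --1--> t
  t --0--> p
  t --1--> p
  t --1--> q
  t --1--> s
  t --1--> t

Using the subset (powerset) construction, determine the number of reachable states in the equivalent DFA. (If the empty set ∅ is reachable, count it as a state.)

Start state of the DFA: {p,t} (ε-closure of the NFA start).
{p,t} --0--> {p,q,s,t}  [new]
{p,t} --1--> {p,q,s,t}  [seen]
{p,q,s,t} --0--> {p,q,r,s,t}  [new]
{p,q,s,t} --1--> {p,q,r,s,t}  [seen]
{p,q,r,s,t} --0--> {p,q,r,s,t}  [seen]
{p,q,r,s,t} --1--> {p,q,r,s,t}  [seen]
Reachable DFA states: {p,t}, {p,q,s,t}, {p,q,r,s,t}.

3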